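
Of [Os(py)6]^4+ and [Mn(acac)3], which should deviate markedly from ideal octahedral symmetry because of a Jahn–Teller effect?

[Os(py)6]^4+: Summing ligand charges against the +4 overall charge gives an oxidation state of +4 for osmium. Osmium is a group-8 element; Os(IV) is therefore d⁴. A 5d ion has a large Δₒ and is invariably low-spin. The d⁴ configuration leaves the e_g set evenly filled (or empty) — no strong Jahn–Teller driving force.
[Mn(acac)3]: Summing ligand charges against the 0 overall charge gives an oxidation state of +3 for manganese. Group 7 minus oxidation state 3 gives a d⁴ configuration. Acetylacetonate is a weak-field ligand for a first-row metal, so the complex is high-spin. The t₂g³e_g¹ (high-spin) configuration has an unevenly filled e_g set; the Jahn–Teller theorem predicts a tetragonal distortion (typically axial elongation) to lift the degeneracy.

[Mn(acac)3]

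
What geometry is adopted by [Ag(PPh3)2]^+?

linear

Ligand charges: triphenylphosphine is neutral. With an overall charge of +1 the silver centre must be in the +1 oxidation state.
Silver is a group-11 element; Ag(I) is therefore d¹⁰.
With 2 monodentate ligands the coordination number is 2.
A d¹⁰ ion with only two ligands adopts a linear arrangement (sp hybridisation; no CFSE preference).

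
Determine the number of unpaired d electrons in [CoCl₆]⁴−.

Each chloride is −1; balancing the −4 overall charge requires Co(II).
Group 9 minus oxidation state 2 gives a d⁷ configuration.
The spin state decides the count: Chloride is a weak-field ligand for a first-row metal, so the complex is high-spin.
An octahedral high-spin d⁷ ion is t₂g⁵e_g², giving 3 unpaired electrons.

3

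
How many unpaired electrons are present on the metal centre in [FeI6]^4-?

4

Each iodide is −1; balancing the −4 overall charge requires Fe(II).
Iron is a group-8 element; Fe(II) is therefore d⁶.
The spin state decides the count: Iodide is a weak-field ligand for a first-row metal, so the complex is high-spin.
An octahedral high-spin d⁶ ion is t₂g⁴e_g², giving 4 unpaired electrons.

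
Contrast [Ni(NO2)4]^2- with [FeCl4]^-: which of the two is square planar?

For [Ni(NO2)4]^2-: Summing ligand charges against the −2 overall charge gives an oxidation state of +2 for nickel. Ni sits in group 10, so the d-electron count is 10 − 2 = 8. Nitro (N-bound nitrite) is a strong-field ligand (high in the spectrochemical series). A 3d d⁸ ion with strong-field ligands gains enough CFSE to favour square planar over tetrahedral. → square planar.
For [FeCl4]^-: Each chloride is −1; balancing the −1 overall charge requires Fe(III). Iron is a group-8 element; Fe(III) is therefore d⁵. A high-spin d⁵ ion has zero CFSE in either geometry, so four ligands adopt the sterically favoured tetrahedral geometry. → tetrahedral.

[Ni(NO2)4]^2-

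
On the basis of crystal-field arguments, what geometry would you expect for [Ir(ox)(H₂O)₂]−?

Each oxalate is −2; water is neutral; balancing the −1 overall charge requires Ir(I).
Iridium is a group-9 element; Ir(I) is therefore d⁸.
Counting donor atoms: 1×oxalate (bidentate) → 2 donors; 2×water (monodentate) → 2 donors. Coordination number = 4.
A 5d d⁸ ion has a large crystal-field splitting; square planar leaves the high-energy d_{x²−y²} orbital empty and maximises CFSE.

square planar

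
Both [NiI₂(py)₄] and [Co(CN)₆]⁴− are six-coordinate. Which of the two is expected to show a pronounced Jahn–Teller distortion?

[NiI₂(py)₄]: Ligand charges: each iodide is −1; pyridine is neutral. With an overall charge of 0 the nickel centre must be in the +2 oxidation state. Group 10 minus oxidation state 2 gives a d⁸ configuration. The d⁸ configuration leaves the e_g set evenly filled (or empty) — no strong Jahn–Teller driving force.
[Co(CN)₆]⁴−: Summing ligand charges against the −4 overall charge gives an oxidation state of +2 for cobalt. Cobalt is a group-9 element; Co(II) is therefore d⁷. Cyanide is a strong-field ligand (high in the spectrochemical series) for a first-row metal, so the complex is low-spin. The t₂g⁶e_g¹ (low-spin) configuration has an unevenly filled e_g set; the Jahn–Teller theorem predicts a tetragonal distortion (typically axial elongation) to lift the degeneracy.

[Co(CN)₆]⁴−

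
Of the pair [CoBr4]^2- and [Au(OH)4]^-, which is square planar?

For [CoBr4]^2-: Ligand charges: each bromide is −1. With an overall charge of −2 the cobalt centre must be in the +2 oxidation state. Co sits in group 9, so the d-electron count is 9 − 2 = 7. For a high-spin 3d d⁷ ion with weak-field ligands the small Δₜ gives little square-planar CFSE advantage, so four ligands adopt the sterically favoured tetrahedral geometry. → tetrahedral.
For [Au(OH)4]^-: Ligand charges: each hydroxide is −1. With an overall charge of −1 the gold centre must be in the +3 oxidation state. Au sits in group 11, so the d-electron count is 11 − 3 = 8. A 5d d⁸ ion has a large crystal-field splitting; square planar leaves the high-energy d_{x²−y²} orbital empty and maximises CFSE. → square planar.

[Au(OH)4]^-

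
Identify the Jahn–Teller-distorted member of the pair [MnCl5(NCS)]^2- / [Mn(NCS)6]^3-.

[MnCl5(NCS)]^2-: Ligand charges: each chloride is −1; each isothiocyanate is −1. With an overall charge of −2 the manganese centre must be in the +4 oxidation state. Group 7 minus oxidation state 4 gives a d³ configuration. The d³ configuration leaves the e_g set evenly filled (or empty) — no strong Jahn–Teller driving force.
[Mn(NCS)6]^3-: Each isothiocyanate is −1; balancing the −3 overall charge requires Mn(III). Manganese is a group-7 element; Mn(III) is therefore d⁴. Isothiocyanate is a weak-field ligand for a first-row metal, so the complex is high-spin. The t₂g³e_g¹ (high-spin) configuration has an unevenly filled e_g set; the Jahn–Teller theorem predicts a tetragonal distortion (typically axial elongation) to lift the degeneracy.

[Mn(NCS)6]^3-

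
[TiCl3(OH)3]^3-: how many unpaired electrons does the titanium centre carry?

Summing ligand charges against the −3 overall charge gives an oxidation state of +3 for titanium.
Ti sits in group 4, so the d-electron count is 4 − 3 = 1.
In an octahedral field the d¹ configuration is t₂g¹e_g⁰ (only one arrangement possible), giving 1 unpaired electron.

1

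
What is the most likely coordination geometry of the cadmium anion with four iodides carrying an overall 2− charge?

tetrahedral

Each iodide is −1; balancing the −2 overall charge requires Cd(II).
Group 12 minus oxidation state 2 gives a d¹⁰ configuration.
Coordination number: 4.
A d¹⁰ ion has no crystal-field stabilisation preference between square planar and tetrahedral, so four ligands adopt the sterically favoured tetrahedral geometry.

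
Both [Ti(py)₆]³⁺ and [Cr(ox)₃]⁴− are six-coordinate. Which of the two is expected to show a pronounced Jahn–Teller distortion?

[Cr(ox)₃]⁴−

[Ti(py)₆]³⁺: Summing ligand charges against the +3 overall charge gives an oxidation state of +3 for titanium. Titanium is a group-4 element; Ti(III) is therefore d¹. The d¹ configuration leaves the e_g set evenly filled (or empty) — no strong Jahn–Teller driving force.
[Cr(ox)₃]⁴−: Ligand charges: each oxalate is −2. With an overall charge of −4 the chromium centre must be in the +2 oxidation state. Group 6 minus oxidation state 2 gives a d⁴ configuration. Oxalate is a weak-field ligand for a first-row metal, so the complex is high-spin. The t₂g³e_g¹ (high-spin) configuration has an unevenly filled e_g set; the Jahn–Teller theorem predicts a tetragonal distortion (typically axial elongation) to lift the degeneracy.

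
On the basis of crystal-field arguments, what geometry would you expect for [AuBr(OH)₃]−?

Summing ligand charges against the −1 overall charge gives an oxidation state of +3 for gold.
Au sits in group 11, so the d-electron count is 11 − 3 = 8.
Coordination number: 4.
A 5d d⁸ ion has a large crystal-field splitting; square planar leaves the high-energy d_{x²−y²} orbital empty and maximises CFSE.

square planar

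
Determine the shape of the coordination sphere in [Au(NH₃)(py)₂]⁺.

Summing ligand charges against the +1 overall charge gives an oxidation state of +1 for gold.
Group 11 minus oxidation state 1 gives a d¹⁰ configuration.
Coordination number: 3.
Three ligands around a d¹⁰ centre minimise repulsion in a trigonal-planar arrangement.

trigonal planar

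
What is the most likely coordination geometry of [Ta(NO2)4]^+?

Summing ligand charges against the +1 overall charge gives an oxidation state of +5 for tantalum.
Ta sits in group 5, so the d-electron count is 5 − 5 = 0.
Coordination number: 4.
A d⁰ ion has no crystal-field stabilisation preference between square planar and tetrahedral, so four ligands adopt the sterically favoured tetrahedral geometry.

tetrahedral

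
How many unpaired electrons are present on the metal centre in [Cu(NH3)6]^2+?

Summing ligand charges against the +2 overall charge gives an oxidation state of +2 for copper.
Group 11 minus oxidation state 2 gives a d⁹ configuration.
In an octahedral field the d⁹ configuration is t₂g⁶e_g³ (only one arrangement possible), giving 1 unpaired electron.

1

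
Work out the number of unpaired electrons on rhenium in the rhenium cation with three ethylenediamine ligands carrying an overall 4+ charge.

3

Ethylenediamine is neutral; balancing the +4 overall charge requires Re(IV).
Rhenium is a group-7 element; Re(IV) is therefore d³.
Counting donor atoms: 3×ethylenediamine (bidentate) → 6 donors. Coordination number = 6.
In an octahedral field the d³ configuration is t₂g³e_g⁰ (only one arrangement possible), giving 3 unpaired electrons.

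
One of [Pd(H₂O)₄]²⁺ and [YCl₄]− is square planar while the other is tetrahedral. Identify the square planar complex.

For [Pd(H₂O)₄]²⁺: Ligand charges: water is neutral. With an overall charge of +2 the palladium centre must be in the +2 oxidation state. Group 10 minus oxidation state 2 gives a d⁸ configuration. A 4d d⁸ ion has a large crystal-field splitting; square planar leaves the high-energy d_{x²−y²} orbital empty and maximises CFSE. → square planar.
For [YCl₄]−: Each chloride is −1; balancing the −1 overall charge requires Y(III). Y sits in group 3, so the d-electron count is 3 − 3 = 0. A d⁰ ion has no crystal-field stabilisation preference between square planar and tetrahedral, so four ligands adopt the sterically favoured tetrahedral geometry. → tetrahedral.

[Pd(H₂O)₄]²⁺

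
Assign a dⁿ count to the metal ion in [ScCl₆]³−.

d⁰

Each chloride is −1; balancing the −3 overall charge requires Sc(III).
Sc sits in group 3, so the d-electron count is 3 − 3 = 0.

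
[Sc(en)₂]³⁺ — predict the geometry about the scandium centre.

tetrahedral

Ligand charges: ethylenediamine is neutral. With an overall charge of +3 the scandium centre must be in the +3 oxidation state.
Sc sits in group 3, so the d-electron count is 3 − 3 = 0.
Counting donor atoms: 2×ethylenediamine (bidentate) → 4 donors. Coordination number = 4.
A d⁰ ion has no crystal-field stabilisation preference between square planar and tetrahedral, so four ligands adopt the sterically favoured tetrahedral geometry.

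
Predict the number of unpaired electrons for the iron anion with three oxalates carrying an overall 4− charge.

4 unpaired electrons

Ligand charges: each oxalate is −2. With an overall charge of −4 the iron centre must be in the +2 oxidation state.
Fe sits in group 8, so the d-electron count is 8 − 2 = 6.
Counting donor atoms: 3×oxalate (bidentate) → 6 donors. Coordination number = 6.
The spin state decides the count: Oxalate is a weak-field ligand for a first-row metal, so the complex is high-spin.
An octahedral high-spin d⁶ ion is t₂g⁴e_g², giving 4 unpaired electrons.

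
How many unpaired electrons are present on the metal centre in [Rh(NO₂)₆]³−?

0 unpaired electrons

Each nitro (N-bound nitrite) is −1; balancing the −3 overall charge requires Rh(III).
Rh sits in group 9, so the d-electron count is 9 − 3 = 6.
The spin state decides the count: a 4d ion has a large Δₒ and is invariably low-spin.
An octahedral low-spin d⁶ ion is t₂g⁶e_g⁰, giving 0 unpaired electrons.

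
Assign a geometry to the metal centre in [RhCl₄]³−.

Summing ligand charges against the −3 overall charge gives an oxidation state of +1 for rhodium.
Rhodium is a group-9 element; Rh(I) is therefore d⁸.
With 4 monodentate ligands the coordination number is 4.
A 4d d⁸ ion has a large crystal-field splitting; square planar leaves the high-energy d_{x²−y²} orbital empty and maximises CFSE.

square planar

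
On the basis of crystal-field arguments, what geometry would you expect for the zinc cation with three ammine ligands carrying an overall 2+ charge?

Ligand charges: ammonia is neutral. With an overall charge of +2 the zinc centre must be in the +2 oxidation state.
Group 12 minus oxidation state 2 gives a d¹⁰ configuration.
With 3 monodentate ligands the coordination number is 3.
Three ligands around a d¹⁰ centre minimise repulsion in a trigonal-planar arrangement.

trigonal planar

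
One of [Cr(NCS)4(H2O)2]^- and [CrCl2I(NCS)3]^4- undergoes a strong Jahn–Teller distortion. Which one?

[Cr(NCS)4(H2O)2]^-: Each isothiocyanate is −1; water is neutral; balancing the −1 overall charge requires Cr(III). Cr sits in group 6, so the d-electron count is 6 − 3 = 3. The d³ configuration leaves the e_g set evenly filled (or empty) — no strong Jahn–Teller driving force.
[CrCl2I(NCS)3]^4-: Ligand charges: each chloride is −1; each iodide is −1; each isothiocyanate is −1. With an overall charge of −4 the chromium centre must be in the +2 oxidation state. Cr sits in group 6, so the d-electron count is 6 − 2 = 4. Chloride, iodide, and isothiocyanate are weak-field ligands for a first-row metal, so the complex is high-spin. The t₂g³e_g¹ (high-spin) configuration has an unevenly filled e_g set; the Jahn–Teller theorem predicts a tetragonal distortion (typically axial elongation) to lift the degeneracy.

[CrCl2I(NCS)3]^4-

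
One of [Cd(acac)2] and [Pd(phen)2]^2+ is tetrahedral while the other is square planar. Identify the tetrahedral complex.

[Cd(acac)2]

For [Cd(acac)2]: Each acetylacetonate is −1; balancing the 0 overall charge requires Cd(II). Cadmium is a group-12 element; Cd(II) is therefore d¹⁰. A d¹⁰ ion has no crystal-field stabilisation preference between square planar and tetrahedral, so four ligands adopt the sterically favoured tetrahedral geometry. → tetrahedral.
For [Pd(phen)2]^2+: Summing ligand charges against the +2 overall charge gives an oxidation state of +2 for palladium. Pd sits in group 10, so the d-electron count is 10 − 2 = 8. A 4d d⁸ ion has a large crystal-field splitting; square planar leaves the high-energy d_{x²−y²} orbital empty and maximises CFSE. → square planar.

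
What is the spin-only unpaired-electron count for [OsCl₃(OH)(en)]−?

Each chloride is −1; each hydroxide is −1; ethylenediamine is neutral; balancing the −1 overall charge requires Os(III).
Osmium is a group-8 element; Os(III) is therefore d⁵.
Counting donor atoms: 3×chloride (monodentate) → 3 donors; 1×hydroxide (monodentate) → 1 donor; 1×ethylenediamine (bidentate) → 2 donors. Coordination number = 6.
The spin state decides the count: a 5d ion has a large Δₒ and is invariably low-spin.
An octahedral low-spin d⁵ ion is t₂g⁵e_g⁰, giving 1 unpaired electron.

1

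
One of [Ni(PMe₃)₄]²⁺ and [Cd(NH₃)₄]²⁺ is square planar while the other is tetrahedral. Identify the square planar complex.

For [Ni(PMe₃)₄]²⁺: Ligand charges: trimethylphosphine is neutral. With an overall charge of +2 the nickel centre must be in the +2 oxidation state. Nickel is a group-10 element; Ni(II) is therefore d⁸. Trimethylphosphine is a strong-field ligand (high in the spectrochemical series). A 3d d⁸ ion with strong-field ligands gains enough CFSE to favour square planar over tetrahedral. → square planar.
For [Cd(NH₃)₄]²⁺: Ammonia is neutral; balancing the +2 overall charge requires Cd(II). Cadmium is a group-12 element; Cd(II) is therefore d¹⁰. A d¹⁰ ion has no crystal-field stabilisation preference between square planar and tetrahedral, so four ligands adopt the sterically favoured tetrahedral geometry. → tetrahedral.

[Ni(PMe₃)₄]²⁺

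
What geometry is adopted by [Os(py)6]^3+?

octahedral

Summing ligand charges against the +3 overall charge gives an oxidation state of +3 for osmium.
Osmium is a group-8 element; Os(III) is therefore d⁵.
With 6 monodentate ligands the coordination number is 6.
Six donors around a single metal centre give an octahedral coordination sphere.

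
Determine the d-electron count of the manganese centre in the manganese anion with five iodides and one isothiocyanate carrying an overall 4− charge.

Each iodide is −1; each isothiocyanate is −1; balancing the −4 overall charge requires Mn(II).
Group 7 minus oxidation state 2 gives a d⁵ configuration.

d⁵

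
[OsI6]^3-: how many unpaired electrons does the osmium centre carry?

Each iodide is −1; balancing the −3 overall charge requires Os(III).
Os sits in group 8, so the d-electron count is 8 − 3 = 5.
The spin state decides the count: a 5d ion has a large Δₒ and is invariably low-spin.
An octahedral low-spin d⁵ ion is t₂g⁵e_g⁰, giving 1 unpaired electron.

1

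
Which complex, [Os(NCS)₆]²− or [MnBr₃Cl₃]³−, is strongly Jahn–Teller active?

[Os(NCS)₆]²−: Each isothiocyanate is −1; balancing the −2 overall charge requires Os(IV). Os sits in group 8, so the d-electron count is 8 − 4 = 4. A 5d ion has a large Δₒ and is invariably low-spin. The d⁴ configuration leaves the e_g set evenly filled (or empty) — no strong Jahn–Teller driving force.
[MnBr₃Cl₃]³−: Each bromide is −1; each chloride is −1; balancing the −3 overall charge requires Mn(III). Mn sits in group 7, so the d-electron count is 7 − 3 = 4. Bromide and chloride are weak-field ligands for a first-row metal, so the complex is high-spin. The t₂g³e_g¹ (high-spin) configuration has an unevenly filled e_g set; the Jahn–Teller theorem predicts a tetragonal distortion (typically axial elongation) to lift the degeneracy.

[MnBr₃Cl₃]³−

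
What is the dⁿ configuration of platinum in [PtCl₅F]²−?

d⁶

Ligand charges: each chloride is −1; each fluoride is −1. With an overall charge of −2 the platinum centre must be in the +4 oxidation state.
Pt sits in group 10, so the d-electron count is 10 − 4 = 6.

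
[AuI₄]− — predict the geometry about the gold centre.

square planar

Summing ligand charges against the −1 overall charge gives an oxidation state of +3 for gold.
Group 11 minus oxidation state 3 gives a d⁸ configuration.
Coordination number: 4.
A 5d d⁸ ion has a large crystal-field splitting; square planar leaves the high-energy d_{x²−y²} orbital empty and maximises CFSE.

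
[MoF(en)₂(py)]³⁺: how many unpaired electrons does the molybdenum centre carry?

Ligand charges: each fluoride is −1; ethylenediamine is neutral; pyridine is neutral. With an overall charge of +3 the molybdenum centre must be in the +4 oxidation state.
Molybdenum is a group-6 element; Mo(IV) is therefore d².
Counting donor atoms: 1×fluoride (monodentate) → 1 donor; 2×ethylenediamine (bidentate) → 4 donors; 1×pyridine (monodentate) → 1 donor. Coordination number = 6.
In an octahedral field the d² configuration is t₂g²e_g⁰ (only one arrangement possible), giving 2 unpaired electrons.

2 unpaired electrons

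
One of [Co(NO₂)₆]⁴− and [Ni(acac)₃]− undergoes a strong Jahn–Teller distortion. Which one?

[Co(NO₂)₆]⁴−: Ligand charges: each nitro (N-bound nitrite) is −1. With an overall charge of −4 the cobalt centre must be in the +2 oxidation state. Group 9 minus oxidation state 2 gives a d⁷ configuration. Nitro (N-bound nitrite) is a strong-field ligand (high in the spectrochemical series) for a first-row metal, so the complex is low-spin. The t₂g⁶e_g¹ (low-spin) configuration has an unevenly filled e_g set; the Jahn–Teller theorem predicts a tetragonal distortion (typically axial elongation) to lift the degeneracy.
[Ni(acac)₃]−: Summing ligand charges against the −1 overall charge gives an oxidation state of +2 for nickel. Nickel is a group-10 element; Ni(II) is therefore d⁸. The d⁸ configuration leaves the e_g set evenly filled (or empty) — no strong Jahn–Teller driving force.

[Co(NO₂)₆]⁴−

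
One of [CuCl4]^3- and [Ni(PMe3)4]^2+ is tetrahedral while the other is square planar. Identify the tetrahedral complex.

[CuCl4]^3-

For [CuCl4]^3-: Each chloride is −1; balancing the −3 overall charge requires Cu(I). Cu sits in group 11, so the d-electron count is 11 − 1 = 10. A d¹⁰ ion has no crystal-field stabilisation preference between square planar and tetrahedral, so four ligands adopt the sterically favoured tetrahedral geometry. → tetrahedral.
For [Ni(PMe3)4]^2+: Trimethylphosphine is neutral; balancing the +2 overall charge requires Ni(II). Nickel is a group-10 element; Ni(II) is therefore d⁸. Trimethylphosphine is a strong-field ligand (high in the spectrochemical series). A 3d d⁸ ion with strong-field ligands gains enough CFSE to favour square planar over tetrahedral. → square planar.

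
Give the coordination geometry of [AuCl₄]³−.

tetrahedral

Summing ligand charges against the −3 overall charge gives an oxidation state of +1 for gold.
Au sits in group 11, so the d-electron count is 11 − 1 = 10.
With 4 monodentate ligands the coordination number is 4.
A d¹⁰ ion has no crystal-field stabilisation preference between square planar and tetrahedral, so four ligands adopt the sterically favoured tetrahedral geometry.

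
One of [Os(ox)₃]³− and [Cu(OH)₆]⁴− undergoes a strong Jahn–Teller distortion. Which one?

[Os(ox)₃]³−: Summing ligand charges against the −3 overall charge gives an oxidation state of +3 for osmium. Osmium is a group-8 element; Os(III) is therefore d⁵. A 5d ion has a large Δₒ and is invariably low-spin. The d⁵ configuration leaves the e_g set evenly filled (or empty) — no strong Jahn–Teller driving force.
[Cu(OH)₆]⁴−: Each hydroxide is −1; balancing the −4 overall charge requires Cu(II). Copper is a group-11 element; Cu(II) is therefore d⁹. The t₂g⁶e_g³ configuration has an unevenly filled e_g set; the Jahn–Teller theorem predicts a tetragonal distortion (typically axial elongation) to lift the degeneracy.

[Cu(OH)₆]⁴−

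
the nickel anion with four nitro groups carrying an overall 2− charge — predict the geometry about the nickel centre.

square planar

Each nitro (N-bound nitrite) is −1; balancing the −2 overall charge requires Ni(II).
Group 10 minus oxidation state 2 gives a d⁸ configuration.
With 4 monodentate ligands the coordination number is 4.
Nitro (N-bound nitrite) is a strong-field ligand (high in the spectrochemical series).
A 3d d⁸ ion with strong-field ligands gains enough CFSE to favour square planar over tetrahedral.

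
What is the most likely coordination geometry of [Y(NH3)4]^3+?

Ammonia is neutral; balancing the +3 overall charge requires Y(III).
Y sits in group 3, so the d-electron count is 3 − 3 = 0.
Coordination number: 4.
A d⁰ ion has no crystal-field stabilisation preference between square planar and tetrahedral, so four ligands adopt the sterically favoured tetrahedral geometry.

tetrahedral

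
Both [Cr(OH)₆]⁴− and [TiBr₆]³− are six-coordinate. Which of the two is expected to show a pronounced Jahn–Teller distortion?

[Cr(OH)₆]⁴−

[Cr(OH)₆]⁴−: Each hydroxide is −1; balancing the −4 overall charge requires Cr(II). Cr sits in group 6, so the d-electron count is 6 − 2 = 4. Hydroxide is a weak-field ligand for a first-row metal, so the complex is high-spin. The t₂g³e_g¹ (high-spin) configuration has an unevenly filled e_g set; the Jahn–Teller theorem predicts a tetragonal distortion (typically axial elongation) to lift the degeneracy.
[TiBr₆]³−: Summing ligand charges against the −3 overall charge gives an oxidation state of +3 for titanium. Ti sits in group 4, so the d-electron count is 4 − 3 = 1. The d¹ configuration leaves the e_g set evenly filled (or empty) — no strong Jahn–Teller driving force.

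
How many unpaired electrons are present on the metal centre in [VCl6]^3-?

Summing ligand charges against the −3 overall charge gives an oxidation state of +3 for vanadium.
V sits in group 5, so the d-electron count is 5 − 3 = 2.
In an octahedral field the d² configuration is t₂g²e_g⁰ (only one arrangement possible), giving 2 unpaired electrons.

2 unpaired electrons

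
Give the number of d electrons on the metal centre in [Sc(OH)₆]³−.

Each hydroxide is −1; balancing the −3 overall charge requires Sc(III).
Group 3 minus oxidation state 3 gives a d⁰ configuration.

d0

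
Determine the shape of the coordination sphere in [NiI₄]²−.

Each iodide is −1; balancing the −2 overall charge requires Ni(II).
Ni sits in group 10, so the d-electron count is 10 − 2 = 8.
Coordination number: 4.
Iodide is a weak-field ligand.
With weak-field ligands the CFSE gain from square planar is small, so a 3d d⁸ ion takes the sterically preferred tetrahedral geometry.

tetrahedral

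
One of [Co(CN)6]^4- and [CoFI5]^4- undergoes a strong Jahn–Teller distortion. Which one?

[Co(CN)6]^4-

[Co(CN)6]^4-: Each cyanide is −1; balancing the −4 overall charge requires Co(II). Cobalt is a group-9 element; Co(II) is therefore d⁷. Cyanide is a strong-field ligand (high in the spectrochemical series) for a first-row metal, so the complex is low-spin. The t₂g⁶e_g¹ (low-spin) configuration has an unevenly filled e_g set; the Jahn–Teller theorem predicts a tetragonal distortion (typically axial elongation) to lift the degeneracy.
[CoFI5]^4-: Ligand charges: each fluoride is −1; each iodide is −1. With an overall charge of −4 the cobalt centre must be in the +2 oxidation state. Cobalt is a group-9 element; Co(II) is therefore d⁷. Fluoride and iodide are weak-field ligands for a first-row metal, so the complex is high-spin. The d⁷ configuration leaves the e_g set evenly filled (or empty) — no strong Jahn–Teller driving force.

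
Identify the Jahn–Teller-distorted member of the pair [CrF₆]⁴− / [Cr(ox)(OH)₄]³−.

[CrF₆]⁴−: Each fluoride is −1; balancing the −4 overall charge requires Cr(II). Chromium is a group-6 element; Cr(II) is therefore d⁴. Fluoride is a weak-field ligand for a first-row metal, so the complex is high-spin. The t₂g³e_g¹ (high-spin) configuration has an unevenly filled e_g set; the Jahn–Teller theorem predicts a tetragonal distortion (typically axial elongation) to lift the degeneracy.
[Cr(ox)(OH)₄]³−: Ligand charges: each oxalate is −2; each hydroxide is −1. With an overall charge of −3 the chromium centre must be in the +3 oxidation state. Chromium is a group-6 element; Cr(III) is therefore d³. The d³ configuration leaves the e_g set evenly filled (or empty) — no strong Jahn–Teller driving force.

[CrF₆]⁴−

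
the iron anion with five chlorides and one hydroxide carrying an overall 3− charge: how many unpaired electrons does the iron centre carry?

5 unpaired electrons

Ligand charges: each chloride is −1; each hydroxide is −1. With an overall charge of −3 the iron centre must be in the +3 oxidation state.
Iron is a group-8 element; Fe(III) is therefore d⁵.
The spin state decides the count: Chloride and hydroxide are weak-field ligands for a first-row metal, so the complex is high-spin.
An octahedral high-spin d⁵ ion is t₂g³e_g², giving 5 unpaired electrons.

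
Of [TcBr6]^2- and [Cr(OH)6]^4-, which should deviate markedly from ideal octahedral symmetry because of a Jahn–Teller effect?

[Cr(OH)6]^4-

[TcBr6]^2-: Ligand charges: each bromide is −1. With an overall charge of −2 the technetium centre must be in the +4 oxidation state. Group 7 minus oxidation state 4 gives a d³ configuration. The d³ configuration leaves the e_g set evenly filled (or empty) — no strong Jahn–Teller driving force.
[Cr(OH)6]^4-: Summing ligand charges against the −4 overall charge gives an oxidation state of +2 for chromium. Chromium is a group-6 element; Cr(II) is therefore d⁴. Hydroxide is a weak-field ligand for a first-row metal, so the complex is high-spin. The t₂g³e_g¹ (high-spin) configuration has an unevenly filled e_g set; the Jahn–Teller theorem predicts a tetragonal distortion (typically axial elongation) to lift the degeneracy.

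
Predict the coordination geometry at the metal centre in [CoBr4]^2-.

tetrahedral

Ligand charges: each bromide is −1. With an overall charge of −2 the cobalt centre must be in the +2 oxidation state.
Cobalt is a group-9 element; Co(II) is therefore d⁷.
Coordination number: 4.
Bromide is a weak-field ligand.
For a high-spin 3d d⁷ ion with weak-field ligands the small Δₜ gives little square-planar CFSE advantage, so four ligands adopt the sterically favoured tetrahedral geometry.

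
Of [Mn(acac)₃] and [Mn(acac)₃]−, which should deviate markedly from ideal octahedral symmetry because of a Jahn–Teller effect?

[Mn(acac)₃]: Each acetylacetonate is −1; balancing the 0 overall charge requires Mn(III). Manganese is a group-7 element; Mn(III) is therefore d⁴. Acetylacetonate is a weak-field ligand for a first-row metal, so the complex is high-spin. The t₂g³e_g¹ (high-spin) configuration has an unevenly filled e_g set; the Jahn–Teller theorem predicts a tetragonal distortion (typically axial elongation) to lift the degeneracy.
[Mn(acac)₃]−: Summing ligand charges against the −1 overall charge gives an oxidation state of +2 for manganese. Mn sits in group 7, so the d-electron count is 7 − 2 = 5. Acetylacetonate is a weak-field ligand for a first-row metal, so the complex is high-spin. The d⁵ configuration leaves the e_g set evenly filled (or empty) — no strong Jahn–Teller driving force.

[Mn(acac)₃]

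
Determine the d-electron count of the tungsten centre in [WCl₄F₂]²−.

Summing ligand charges against the −2 overall charge gives an oxidation state of +4 for tungsten.
W sits in group 6, so the d-electron count is 6 − 4 = 2.

d2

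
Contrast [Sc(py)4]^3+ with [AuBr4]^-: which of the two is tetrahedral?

[Sc(py)4]^3+

For [Sc(py)4]^3+: Summing ligand charges against the +3 overall charge gives an oxidation state of +3 for scandium. Sc sits in group 3, so the d-electron count is 3 − 3 = 0. A d⁰ ion has no crystal-field stabilisation preference between square planar and tetrahedral, so four ligands adopt the sterically favoured tetrahedral geometry. → tetrahedral.
For [AuBr4]^-: Ligand charges: each bromide is −1. With an overall charge of −1 the gold centre must be in the +3 oxidation state. Group 11 minus oxidation state 3 gives a d⁸ configuration. A 5d d⁸ ion has a large crystal-field splitting; square planar leaves the high-energy d_{x²−y²} orbital empty and maximises CFSE. → square planar.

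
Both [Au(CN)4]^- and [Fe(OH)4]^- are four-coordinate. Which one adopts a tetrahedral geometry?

For [Au(CN)4]^-: Each cyanide is −1; balancing the −1 overall charge requires Au(III). Gold is a group-11 element; Au(III) is therefore d⁸. A 5d d⁸ ion has a large crystal-field splitting; square planar leaves the high-energy d_{x²−y²} orbital empty and maximises CFSE. → square planar.
For [Fe(OH)4]^-: Summing ligand charges against the −1 overall charge gives an oxidation state of +3 for iron. Fe sits in group 8, so the d-electron count is 8 − 3 = 5. A high-spin d⁵ ion has zero CFSE in either geometry, so four ligands adopt the sterically favoured tetrahedral geometry. → tetrahedral.

[Fe(OH)4]^-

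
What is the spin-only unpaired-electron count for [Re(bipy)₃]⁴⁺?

3 unpaired electrons

2,2′-bipyridine is neutral; balancing the +4 overall charge requires Re(IV).
Re sits in group 7, so the d-electron count is 7 − 4 = 3.
Counting donor atoms: 3×2,2′-bipyridine (bidentate) → 6 donors. Coordination number = 6.
In an octahedral field the d³ configuration is t₂g³e_g⁰ (only one arrangement possible), giving 3 unpaired electrons.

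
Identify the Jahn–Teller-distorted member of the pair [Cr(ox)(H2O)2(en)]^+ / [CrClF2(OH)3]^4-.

[CrClF2(OH)3]^4-

[Cr(ox)(H2O)2(en)]^+: Summing ligand charges against the +1 overall charge gives an oxidation state of +3 for chromium. Group 6 minus oxidation state 3 gives a d³ configuration. The d³ configuration leaves the e_g set evenly filled (or empty) — no strong Jahn–Teller driving force.
[CrClF2(OH)3]^4-: Summing ligand charges against the −4 overall charge gives an oxidation state of +2 for chromium. Cr sits in group 6, so the d-electron count is 6 − 2 = 4. Chloride, fluoride, and hydroxide are weak-field ligands for a first-row metal, so the complex is high-spin. The t₂g³e_g¹ (high-spin) configuration has an unevenly filled e_g set; the Jahn–Teller theorem predicts a tetragonal distortion (typically axial elongation) to lift the degeneracy.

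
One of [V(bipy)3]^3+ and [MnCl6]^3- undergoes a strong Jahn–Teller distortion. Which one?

[V(bipy)3]^3+: Ligand charges: 2,2′-bipyridine is neutral. With an overall charge of +3 the vanadium centre must be in the +3 oxidation state. V sits in group 5, so the d-electron count is 5 − 3 = 2. The d² configuration leaves the e_g set evenly filled (or empty) — no strong Jahn–Teller driving force.
[MnCl6]^3-: Ligand charges: each chloride is −1. With an overall charge of −3 the manganese centre must be in the +3 oxidation state. Manganese is a group-7 element; Mn(III) is therefore d⁴. Chloride is a weak-field ligand for a first-row metal, so the complex is high-spin. The t₂g³e_g¹ (high-spin) configuration has an unevenly filled e_g set; the Jahn–Teller theorem predicts a tetragonal distortion (typically axial elongation) to lift the degeneracy.

[MnCl6]^3-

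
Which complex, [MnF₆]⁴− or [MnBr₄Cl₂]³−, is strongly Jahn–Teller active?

[MnF₆]⁴−: Summing ligand charges against the −4 overall charge gives an oxidation state of +2 for manganese. Manganese is a group-7 element; Mn(II) is therefore d⁵. Fluoride is a weak-field ligand for a first-row metal, so the complex is high-spin. The d⁵ configuration leaves the e_g set evenly filled (or empty) — no strong Jahn–Teller driving force.
[MnBr₄Cl₂]³−: Summing ligand charges against the −3 overall charge gives an oxidation state of +3 for manganese. Manganese is a group-7 element; Mn(III) is therefore d⁴. Bromide and chloride are weak-field ligands for a first-row metal, so the complex is high-spin. The t₂g³e_g¹ (high-spin) configuration has an unevenly filled e_g set; the Jahn–Teller theorem predicts a tetragonal distortion (typically axial elongation) to lift the degeneracy.

[MnBr₄Cl₂]³−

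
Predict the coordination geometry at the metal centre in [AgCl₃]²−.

trigonal planar

Summing ligand charges against the −2 overall charge gives an oxidation state of +1 for silver.
Ag sits in group 11, so the d-electron count is 11 − 1 = 10.
Coordination number: 3.
Three ligands around a d¹⁰ centre minimise repulsion in a trigonal-planar arrangement.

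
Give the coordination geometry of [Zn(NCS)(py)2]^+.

Ligand charges: each isothiocyanate is −1; pyridine is neutral. With an overall charge of +1 the zinc centre must be in the +2 oxidation state.
Group 12 minus oxidation state 2 gives a d¹⁰ configuration.
With 3 monodentate ligands the coordination number is 3.
Three ligands around a d¹⁰ centre minimise repulsion in a trigonal-planar arrangement.

trigonal planar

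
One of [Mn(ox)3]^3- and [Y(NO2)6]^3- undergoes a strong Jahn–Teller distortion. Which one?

[Mn(ox)3]^3-: Ligand charges: each oxalate is −2. With an overall charge of −3 the manganese centre must be in the +3 oxidation state. Manganese is a group-7 element; Mn(III) is therefore d⁴. Oxalate is a weak-field ligand for a first-row metal, so the complex is high-spin. The t₂g³e_g¹ (high-spin) configuration has an unevenly filled e_g set; the Jahn–Teller theorem predicts a tetragonal distortion (typically axial elongation) to lift the degeneracy.
[Y(NO2)6]^3-: Summing ligand charges against the −3 overall charge gives an oxidation state of +3 for yttrium. Y sits in group 3, so the d-electron count is 3 − 3 = 0. The d⁰ configuration leaves the e_g set evenly filled (or empty) — no strong Jahn–Teller driving force.

[Mn(ox)3]^3-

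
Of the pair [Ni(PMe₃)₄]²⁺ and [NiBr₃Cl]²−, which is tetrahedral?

For [Ni(PMe₃)₄]²⁺: Trimethylphosphine is neutral; balancing the +2 overall charge requires Ni(II). Group 10 minus oxidation state 2 gives a d⁸ configuration. Trimethylphosphine is a strong-field ligand (high in the spectrochemical series). A 3d d⁸ ion with strong-field ligands gains enough CFSE to favour square planar over tetrahedral. → square planar.
For [NiBr₃Cl]²−: Ligand charges: each bromide is −1; each chloride is −1. With an overall charge of −2 the nickel centre must be in the +2 oxidation state. Nickel is a group-10 element; Ni(II) is therefore d⁸. Bromide and chloride are weak-field ligands. With weak-field ligands the CFSE gain from square planar is small, so a 3d d⁸ ion takes the sterically preferred tetrahedral geometry. → tetrahedral.

[NiBr₃Cl]²−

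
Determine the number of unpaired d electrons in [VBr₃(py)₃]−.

Ligand charges: each bromide is −1; pyridine is neutral. With an overall charge of −1 the vanadium centre must be in the +2 oxidation state.
Vanadium is a group-5 element; V(II) is therefore d³.
In an octahedral field the d³ configuration is t₂g³e_g⁰ (only one arrangement possible), giving 3 unpaired electrons.

3 unpaired electrons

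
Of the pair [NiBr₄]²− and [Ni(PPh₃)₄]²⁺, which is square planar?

[Ni(PPh₃)₄]²⁺

For [NiBr₄]²−: Each bromide is −1; balancing the −2 overall charge requires Ni(II). Nickel is a group-10 element; Ni(II) is therefore d⁸. Bromide is a weak-field ligand. With weak-field ligands the CFSE gain from square planar is small, so a 3d d⁸ ion takes the sterically preferred tetrahedral geometry. → tetrahedral.
For [Ni(PPh₃)₄]²⁺: Summing ligand charges against the +2 overall charge gives an oxidation state of +2 for nickel. Nickel is a group-10 element; Ni(II) is therefore d⁸. Triphenylphosphine is a strong-field ligand (high in the spectrochemical series). A 3d d⁸ ion with strong-field ligands gains enough CFSE to favour square planar over tetrahedral. → square planar.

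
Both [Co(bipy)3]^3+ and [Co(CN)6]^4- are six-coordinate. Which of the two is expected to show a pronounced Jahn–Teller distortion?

[Co(CN)6]^4-

[Co(bipy)3]^3+: Ligand charges: 2,2′-bipyridine is neutral. With an overall charge of +3 the cobalt centre must be in the +3 oxidation state. Cobalt is a group-9 element; Co(III) is therefore d⁶. Co(III) has an exceptionally large octahedral splitting and is low-spin with essentially every ligand except fluoride. The d⁶ configuration leaves the e_g set evenly filled (or empty) — no strong Jahn–Teller driving force.
[Co(CN)6]^4-: Ligand charges: each cyanide is −1. With an overall charge of −4 the cobalt centre must be in the +2 oxidation state. Co sits in group 9, so the d-electron count is 9 − 2 = 7. Cyanide is a strong-field ligand (high in the spectrochemical series) for a first-row metal, so the complex is low-spin. The t₂g⁶e_g¹ (low-spin) configuration has an unevenly filled e_g set; the Jahn–Teller theorem predicts a tetragonal distortion (typically axial elongation) to lift the degeneracy.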